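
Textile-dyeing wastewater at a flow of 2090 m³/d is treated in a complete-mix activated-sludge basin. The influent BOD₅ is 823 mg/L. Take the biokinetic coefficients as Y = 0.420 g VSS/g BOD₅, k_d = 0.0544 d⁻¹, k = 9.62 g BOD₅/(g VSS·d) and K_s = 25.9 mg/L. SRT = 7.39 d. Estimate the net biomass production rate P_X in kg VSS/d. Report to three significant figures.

P_X ≈ 514 kg VSS/d

For a completely mixed reactor with recycle the Lawrence–McCarty relation gives S = K_s·(1 + k_d·θ_c) / [θ_c·(Y·k − k_d) − 1] = 25.9 × (1 + 0.0544 × 7.39) / [7.39 × (0.420 × 9.62 − 0.0544) − 1] = 36.31 / 28.46 = 1.276 mg/L.
The observed yield is Y_obs = Y/(1 + k_d·θ_c) = 0.420 / (1 + 0.0544 × 7.39) = 0.420 / 1.402 = 0.2996 g VSS per g BOD₅ removed.
Substrate removed = Q·(S₀ − S) = 2090 m³/d × (823 − 1.28) g/m³ = 1.72×10^6 g/d = 1717 kg/d.
Biomass produced: P_X = Y_obs·Q·ΔS = 0.2996 × 1717 ≈ 514.5 kg VSS/d.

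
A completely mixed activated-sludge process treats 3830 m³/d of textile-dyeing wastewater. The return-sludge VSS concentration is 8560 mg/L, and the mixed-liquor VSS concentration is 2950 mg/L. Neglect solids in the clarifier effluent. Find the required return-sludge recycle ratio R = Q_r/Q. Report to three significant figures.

R ≈ 0.526

Solids balance on the clarifier gives (1+R)X = R·X_r, so R = X/(X_r − X) = 2950 / (8560 − 2950) = 0.5258.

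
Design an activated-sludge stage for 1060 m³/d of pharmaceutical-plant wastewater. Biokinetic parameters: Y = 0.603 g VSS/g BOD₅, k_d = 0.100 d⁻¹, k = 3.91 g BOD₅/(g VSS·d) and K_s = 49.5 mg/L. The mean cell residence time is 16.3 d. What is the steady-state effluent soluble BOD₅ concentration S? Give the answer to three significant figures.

S ≈ 3.64 mg/L

From the Monod/SRT balance for a CMAS, S = K_s·(1+k_d θ_c)/[θ_c·(Y k − k_d) − 1] = 49.5 × (1 + 0.100 × 16.3) / [16.3 × (0.603 × 3.91 − 0.100) − 1] = 130.2 / 35.80 = 3.636 mg/L.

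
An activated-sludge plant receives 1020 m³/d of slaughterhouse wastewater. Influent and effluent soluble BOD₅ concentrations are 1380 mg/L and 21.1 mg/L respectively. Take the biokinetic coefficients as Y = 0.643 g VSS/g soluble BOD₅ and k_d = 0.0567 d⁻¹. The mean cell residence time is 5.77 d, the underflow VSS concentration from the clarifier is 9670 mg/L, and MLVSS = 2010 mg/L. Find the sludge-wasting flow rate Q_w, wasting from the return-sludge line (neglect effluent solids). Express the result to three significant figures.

Q_w ≈ 69.4 m³/d

From the SRT design equation V = Y Q (S₀−S) θ_c / [X (1 + k_d θ_c)] = 0.643 × 1020 × (1380 − 21.1) × 5.77 / [2010 × (1 + 0.0567 × 5.77)] = 5.14×10^6 / 2668 = 1928 m³.
θ_c = V·X/(Q_w·X_r) when wasting from the recycle, so Q_w = V·X/(θ_c·X_r) = 1928 × 2010 / (5.77 × 9670) = 69.45 m³/d.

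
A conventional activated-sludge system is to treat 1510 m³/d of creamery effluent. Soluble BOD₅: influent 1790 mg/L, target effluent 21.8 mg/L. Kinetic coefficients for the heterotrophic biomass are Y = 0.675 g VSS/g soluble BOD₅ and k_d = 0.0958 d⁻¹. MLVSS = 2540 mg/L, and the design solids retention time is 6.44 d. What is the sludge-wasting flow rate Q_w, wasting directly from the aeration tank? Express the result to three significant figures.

Steady-state biomass mass balance: V·X·(1 + k_d·θ_c) = Y·Q·(S₀ − S)·θ_c, so V = 0.675 × 1510 × (1790 − 21.8) × 6.44 / [2540 × (1 + 0.0958 × 6.44)] = 1.16×10^7 / 4107 = 2826 m³.
Wasting from the aeration tank: Q_w = V / θ_c = 2826 / 6.44 = 438.8 m³/d.

Q_w ≈ 439 m³/d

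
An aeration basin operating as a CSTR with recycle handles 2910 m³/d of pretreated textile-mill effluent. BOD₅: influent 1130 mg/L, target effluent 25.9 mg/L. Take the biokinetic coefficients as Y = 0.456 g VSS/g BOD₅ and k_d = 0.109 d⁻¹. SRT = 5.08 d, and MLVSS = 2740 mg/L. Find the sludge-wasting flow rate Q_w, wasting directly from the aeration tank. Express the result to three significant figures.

Q_w ≈ 344 m³/d

Rearranging the biomass balance for a CMAS with decay, V = Y·Q·ΔS·θ_c / [X·(1+k_d θ_c)] = 0.456 × 2910 × (1130 − 25.9) × 5.08 / [2740 × (1 + 0.109 × 5.08)] = 7.44×10^6 / 4257 = 1748 m³.
With mixed-liquor wasting, θ_c = V/Q_w, so Q_w = V/θ_c = 1748/5.08 = 344.1 m³/d.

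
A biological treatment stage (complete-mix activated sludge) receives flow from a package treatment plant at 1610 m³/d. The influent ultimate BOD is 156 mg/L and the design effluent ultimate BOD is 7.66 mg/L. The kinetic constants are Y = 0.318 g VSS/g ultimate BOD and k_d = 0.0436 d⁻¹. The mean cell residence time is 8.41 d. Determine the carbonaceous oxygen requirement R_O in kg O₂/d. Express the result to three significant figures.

The observed yield is Y_obs = Y/(1 + k_d·θ_c) = 0.318 / (1 + 0.0436 × 8.41) = 0.318 / 1.367 = 0.2327 g VSS per g ultimate BOD removed.
Q·(S₀ − S) = 1610 × (156 − 7.66) × 10⁻³ = 238.8 kg/d removed.
Biomass synthesised: P_X = Y_obs × 238.8 = 55.57 kg VSS/d.
R_O = Q·ΔS − 1.42 P_X = 238.8 − 78.91 = 159.9 kg O₂/d.

R_O ≈ 160 kg O₂/d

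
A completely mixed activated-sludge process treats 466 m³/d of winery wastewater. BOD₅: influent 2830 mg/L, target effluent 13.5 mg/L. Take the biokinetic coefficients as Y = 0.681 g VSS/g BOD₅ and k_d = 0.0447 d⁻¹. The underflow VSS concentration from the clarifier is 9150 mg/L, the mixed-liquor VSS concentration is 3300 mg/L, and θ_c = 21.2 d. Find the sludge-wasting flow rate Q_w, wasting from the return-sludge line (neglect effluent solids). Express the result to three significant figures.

From the SRT design equation V = Y Q (S₀−S) θ_c / [X (1 + k_d θ_c)] = 0.681 × 466 × (2830 − 13.5) × 21.2 / [3300 × (1 + 0.0447 × 21.2)] = 1.89×10^7 / 6427 = 2948 m³.
Q_w = (V·X)/(θ_c X_r) = 2948 × 3300 / (21.2 × 9150) = 50.15 m³/d.

Q_w ≈ 50.2 m³/d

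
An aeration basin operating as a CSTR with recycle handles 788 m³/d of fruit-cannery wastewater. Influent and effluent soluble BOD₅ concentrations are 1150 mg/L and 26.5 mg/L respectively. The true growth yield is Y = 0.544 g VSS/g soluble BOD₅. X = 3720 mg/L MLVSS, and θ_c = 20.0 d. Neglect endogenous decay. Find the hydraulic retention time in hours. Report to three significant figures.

τ ≈ 78.9 h

Biomass mass balance (decay neglected): V·X = Y·Q·(S₀ − S)·θ_c, so V = 0.544 × 788 × (1150 − 26.5) × 20.0 / 3720 = 2589 m³.
Hydraulic retention time τ = V/Q = 2589 / 788 = 3.286 d = 78.86 h.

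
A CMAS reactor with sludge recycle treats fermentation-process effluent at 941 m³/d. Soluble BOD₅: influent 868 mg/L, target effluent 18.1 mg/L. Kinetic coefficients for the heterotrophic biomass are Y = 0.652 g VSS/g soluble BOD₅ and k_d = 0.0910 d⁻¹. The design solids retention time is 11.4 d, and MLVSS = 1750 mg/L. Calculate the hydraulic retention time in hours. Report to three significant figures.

τ ≈ 42.5 h

Rearranging the biomass balance for a CMAS with decay, V = Y·Q·ΔS·θ_c / [X·(1+k_d θ_c)] = 0.652 × 941 × (868 − 18.1) × 11.4 / [1750 × (1 + 0.0910 × 11.4)] = 5.94×10^6 / 3565 = 1667 m³.
Hydraulic retention time τ = V/Q = 1667 / 941 = 1.772 d = 42.52 h.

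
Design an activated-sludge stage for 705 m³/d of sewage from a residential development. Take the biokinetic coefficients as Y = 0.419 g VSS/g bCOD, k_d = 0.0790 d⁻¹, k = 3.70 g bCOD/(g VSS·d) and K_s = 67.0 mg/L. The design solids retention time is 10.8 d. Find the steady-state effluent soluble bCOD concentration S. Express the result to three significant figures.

From the Monod/SRT balance for a CMAS, S = K_s·(1+k_d θ_c)/[θ_c·(Y k − k_d) − 1] = 67.0 × (1 + 0.0790 × 10.8) / [10.8 × (0.419 × 3.70 − 0.0790) − 1] = 124.2 / 14.89 = 8.339 mg/L.

S ≈ 8.34 mg/L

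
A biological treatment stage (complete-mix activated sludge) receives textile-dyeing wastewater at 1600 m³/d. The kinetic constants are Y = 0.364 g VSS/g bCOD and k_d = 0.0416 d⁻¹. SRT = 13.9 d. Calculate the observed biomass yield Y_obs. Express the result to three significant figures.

Y_obs ≈ 0.231 g VSS/g bCOD

Correct the yield for decay: Y_obs = Y/(1 + k_d θ_c) = 0.364 / (1 + 0.0416 × 13.9) = 0.364 / 1.578 = 0.2306.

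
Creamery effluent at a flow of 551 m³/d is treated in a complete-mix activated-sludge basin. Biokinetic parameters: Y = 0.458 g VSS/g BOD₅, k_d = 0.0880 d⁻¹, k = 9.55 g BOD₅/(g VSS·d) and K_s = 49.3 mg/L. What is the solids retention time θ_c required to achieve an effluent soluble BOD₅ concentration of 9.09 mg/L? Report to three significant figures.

θ_c ≈ 1.69 d

At the target effluent, Y k S/(K_s+S) = 0.458×9.55×9.09/58.39 = 0.6809 d⁻¹.
Then 1/θ_c = μ − k_d = 0.6809 − 0.0880 = 0.5929 d⁻¹, giving θ_c = 1.687 d.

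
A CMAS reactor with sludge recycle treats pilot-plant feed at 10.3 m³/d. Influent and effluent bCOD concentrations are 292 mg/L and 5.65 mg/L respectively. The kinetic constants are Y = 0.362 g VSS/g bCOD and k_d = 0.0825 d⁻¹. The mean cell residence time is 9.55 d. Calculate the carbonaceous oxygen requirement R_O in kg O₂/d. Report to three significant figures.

R_O ≈ 2.10 kg O₂/d

Correct the yield for decay: Y_obs = Y/(1 + k_d θ_c) = 0.362 / (1 + 0.0825 × 9.55) = 0.362 / 1.788 = 0.2025.
Q·(S₀ − S) = 10.3 × (292 − 5.65) × 10⁻³ = 2.949 kg/d removed.
Biomass synthesised: P_X = Y_obs × 2.949 = 0.5972 kg VSS/d.
Carbonaceous O₂ demand = substrate oxidised − cell-mass equivalent = 2.949 − 1.42 × 0.5972 = 2.101 kg O₂/d.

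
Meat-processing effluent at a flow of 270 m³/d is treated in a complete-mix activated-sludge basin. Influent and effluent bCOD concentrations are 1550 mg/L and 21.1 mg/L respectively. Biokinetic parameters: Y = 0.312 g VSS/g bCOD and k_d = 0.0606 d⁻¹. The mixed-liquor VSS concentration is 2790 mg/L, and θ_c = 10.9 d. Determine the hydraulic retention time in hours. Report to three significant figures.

From the SRT design equation V = Y Q (S₀−S) θ_c / [X (1 + k_d θ_c)] = 0.312 × 270 × (1550 − 21.1) × 10.9 / [2790 × (1 + 0.0606 × 10.9)] = 1.4×10^6 / 4633 = 303.0 m³.
τ = V/Q = 303.0/270 = 1.122 d, or 26.94 h.

τ ≈ 26.9 h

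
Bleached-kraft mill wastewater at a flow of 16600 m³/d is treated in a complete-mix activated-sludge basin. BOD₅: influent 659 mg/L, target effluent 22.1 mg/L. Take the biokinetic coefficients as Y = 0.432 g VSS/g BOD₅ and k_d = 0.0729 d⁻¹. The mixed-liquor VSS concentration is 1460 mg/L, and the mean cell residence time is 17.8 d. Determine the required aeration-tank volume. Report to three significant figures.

From the SRT design equation V = Y Q (S₀−S) θ_c / [X (1 + k_d θ_c)] = 0.432 × 16600 × (659 − 22.1) × 17.8 / [1460 × (1 + 0.0729 × 17.8)] = 8.13×10^7 / 3355 = 24236 m³.

V ≈ 24200 m³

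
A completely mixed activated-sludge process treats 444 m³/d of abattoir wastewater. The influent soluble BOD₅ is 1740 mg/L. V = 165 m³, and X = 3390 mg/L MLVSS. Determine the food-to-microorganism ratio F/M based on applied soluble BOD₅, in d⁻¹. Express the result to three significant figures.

F/M ≈ 1.38 d⁻¹

F/M = applied load / biomass = Q·S₀/(V·X) = 444 × 1740 / (165.0 × 3390) = 1.381 d⁻¹.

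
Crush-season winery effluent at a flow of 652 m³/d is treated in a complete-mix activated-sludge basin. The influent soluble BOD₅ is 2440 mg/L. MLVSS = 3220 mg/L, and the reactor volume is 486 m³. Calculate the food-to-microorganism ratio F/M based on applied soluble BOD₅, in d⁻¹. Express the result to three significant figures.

F/M ≈ 1.02 d⁻¹

F/M = applied load / biomass = Q·S₀/(V·X) = 652 × 2440 / (486.0 × 3220) = 1.017 d⁻¹.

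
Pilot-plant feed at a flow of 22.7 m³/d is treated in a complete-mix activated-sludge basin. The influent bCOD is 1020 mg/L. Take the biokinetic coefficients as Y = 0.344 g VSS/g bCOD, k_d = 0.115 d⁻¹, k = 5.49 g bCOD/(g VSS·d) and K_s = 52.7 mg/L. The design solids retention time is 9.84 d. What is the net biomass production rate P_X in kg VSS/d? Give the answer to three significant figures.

For a completely mixed reactor with recycle the Lawrence–McCarty relation gives S = K_s·(1 + k_d·θ_c) / [θ_c·(Y·k − k_d) − 1] = 52.7 × (1 + 0.115 × 9.84) / [9.84 × (0.344 × 5.49 − 0.115) − 1] = 112.3 / 16.45 = 6.828 mg/L.
Correct the yield for decay: Y_obs = Y/(1 + k_d θ_c) = 0.344 / (1 + 0.115 × 9.84) = 0.344 / 2.132 = 0.1614.
Q·(S₀ − S) = 22.7 × (1020 − 6.83) × 10⁻³ = 23.00 kg/d removed.
Biomass produced: P_X = Y_obs·Q·ΔS = 0.1614 × 23.00 ≈ 3.712 kg VSS/d.

P_X ≈ 3.71 kg VSS/d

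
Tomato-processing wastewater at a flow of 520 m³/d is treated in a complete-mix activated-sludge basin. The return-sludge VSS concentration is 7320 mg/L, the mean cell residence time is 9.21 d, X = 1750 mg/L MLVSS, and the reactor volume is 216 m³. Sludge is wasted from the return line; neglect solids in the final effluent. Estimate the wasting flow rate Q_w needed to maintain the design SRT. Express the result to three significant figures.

Q_w ≈ 5.61 m³/d

Q_w = (V·X)/(θ_c X_r) = 216.0 × 1750 / (9.21 × 7320) = 5.607 m³/d.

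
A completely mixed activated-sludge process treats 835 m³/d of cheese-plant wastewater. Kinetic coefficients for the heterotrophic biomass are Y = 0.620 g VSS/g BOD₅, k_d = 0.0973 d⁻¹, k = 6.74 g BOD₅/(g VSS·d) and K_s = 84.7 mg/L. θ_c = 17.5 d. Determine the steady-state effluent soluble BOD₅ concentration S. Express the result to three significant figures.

For a completely mixed reactor with recycle the Lawrence–McCarty relation gives S = K_s·(1 + k_d·θ_c) / [θ_c·(Y·k − k_d) − 1] = 84.7 × (1 + 0.0973 × 17.5) / [17.5 × (0.620 × 6.74 − 0.0973) − 1] = 228.9 / 70.43 = 3.251 mg/L.

S ≈ 3.25 mg/L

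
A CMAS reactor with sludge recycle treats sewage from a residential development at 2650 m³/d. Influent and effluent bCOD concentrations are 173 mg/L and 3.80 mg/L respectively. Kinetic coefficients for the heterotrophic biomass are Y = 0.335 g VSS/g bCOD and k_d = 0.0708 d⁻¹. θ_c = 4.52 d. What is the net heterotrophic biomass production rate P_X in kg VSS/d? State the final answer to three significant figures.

P_X ≈ 114 kg VSS/d

Y_obs = Y / (1 + k_d θ_c) = 0.335 / (1 + 0.0708 × 4.52) = 0.335 / 1.320 = 0.2538.
Mass of bCOD removed per day: Q(S₀ − S) = 2650 × 169.2 g/m³ = 448.4 kg/d.
Net biomass production P_X = Y_obs × Q·(S₀ − S) = 0.2538 × 448.4 = 113.8 kg VSS/d.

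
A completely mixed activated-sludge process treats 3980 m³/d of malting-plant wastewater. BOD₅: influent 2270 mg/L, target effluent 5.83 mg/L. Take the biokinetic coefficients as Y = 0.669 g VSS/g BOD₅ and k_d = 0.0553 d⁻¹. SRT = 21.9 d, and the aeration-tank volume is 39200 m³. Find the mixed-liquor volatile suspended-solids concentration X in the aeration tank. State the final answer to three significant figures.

Solving the biomass balance for X: X = Y Q (S₀−S) θ_c / [V (1+k_d θ_c)] = 0.669 × 3980 × (2270 − 5.83) × 21.9 / [39200 × (1 + 0.0553 × 21.9)] = 1523 mg/L.

X ≈ 1520 mg/L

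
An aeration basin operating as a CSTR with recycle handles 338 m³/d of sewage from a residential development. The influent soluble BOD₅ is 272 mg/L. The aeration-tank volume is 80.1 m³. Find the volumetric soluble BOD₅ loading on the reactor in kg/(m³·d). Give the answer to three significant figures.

L_v = Q S₀ / V = 338 × 272 × 10⁻³ / 80.10 = 1.148 kg/(m³·d).

L_v ≈ 1.15 kg soluble BOD₅/(m³·d)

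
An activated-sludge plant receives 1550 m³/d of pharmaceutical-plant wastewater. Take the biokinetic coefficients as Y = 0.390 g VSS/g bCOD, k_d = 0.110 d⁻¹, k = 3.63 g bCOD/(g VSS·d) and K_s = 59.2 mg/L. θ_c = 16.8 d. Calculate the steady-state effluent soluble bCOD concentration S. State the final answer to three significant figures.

Effluent substrate depends only on kinetics and SRT: S = K_s(1 + k_d θ_c) / [θ_c(Yk − k_d) − 1] = 59.2 × (1 + 0.110 × 16.8) / [16.8 × (0.390 × 3.63 − 0.110) − 1] = 168.6 / 20.94 = 8.053 mg/L.

S ≈ 8.05 mg/L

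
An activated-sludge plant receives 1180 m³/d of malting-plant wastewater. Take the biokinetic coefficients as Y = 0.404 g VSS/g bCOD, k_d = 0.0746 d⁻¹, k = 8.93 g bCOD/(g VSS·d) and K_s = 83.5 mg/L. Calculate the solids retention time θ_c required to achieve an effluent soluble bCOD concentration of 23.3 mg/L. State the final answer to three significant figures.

Specific growth rate at S = 23.3 mg/L: μ = YkS/(K_s+S) = 0.404·8.93·23.3/(83.5+23.3) = 0.7871 d⁻¹.
θ_c = 1/(μ − k_d) = 1/(0.7871 − 0.0746) = 1/0.7125 = 1.404 d.

θ_c ≈ 1.40 d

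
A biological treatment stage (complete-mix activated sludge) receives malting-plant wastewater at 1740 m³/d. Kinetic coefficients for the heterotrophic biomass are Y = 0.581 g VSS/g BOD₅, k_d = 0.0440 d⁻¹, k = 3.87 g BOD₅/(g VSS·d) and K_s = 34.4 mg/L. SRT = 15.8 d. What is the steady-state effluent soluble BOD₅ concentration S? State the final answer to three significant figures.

S ≈ 1.72 mg/L

Effluent substrate depends only on kinetics and SRT: S = K_s(1 + k_d θ_c) / [θ_c(Yk − k_d) − 1] = 34.4 × (1 + 0.0440 × 15.8) / [15.8 × (0.581 × 3.87 − 0.0440) − 1] = 58.31 / 33.83 = 1.724 mg/L.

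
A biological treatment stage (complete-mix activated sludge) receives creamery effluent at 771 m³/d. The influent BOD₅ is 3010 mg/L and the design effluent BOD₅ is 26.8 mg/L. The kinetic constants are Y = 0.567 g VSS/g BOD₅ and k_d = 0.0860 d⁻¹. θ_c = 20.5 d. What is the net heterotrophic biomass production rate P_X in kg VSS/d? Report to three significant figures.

Observed yield with endogenous decay: Y_obs = Y / (1 + k_d·θ_c) = 0.567 / (1 + 0.0860 × 20.5) = 0.567 / 2.763 = 0.2052 g VSS/g BOD₅.
Mass of BOD₅ removed per day: Q(S₀ − S) = 771 × 2983 g/m³ = 2300 kg/d.
P_X = Y_obs · Q(S₀ − S) = 0.2052 × 2300 = 472.0 kg VSS/d.

P_X ≈ 472 kg VSS/d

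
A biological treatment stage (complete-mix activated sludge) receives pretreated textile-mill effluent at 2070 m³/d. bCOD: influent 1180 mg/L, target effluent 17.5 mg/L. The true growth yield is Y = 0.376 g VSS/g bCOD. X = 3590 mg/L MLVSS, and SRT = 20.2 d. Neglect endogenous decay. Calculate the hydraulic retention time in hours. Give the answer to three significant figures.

V·X = Y·Q·ΔS·θ_c gives V = 0.376 × 2070 × (1180 − 17.5) × 20.2 / 3590 = 5091 m³.
τ = V/Q = 5091/2070 = 2.459 d, or 59.03 h.

τ ≈ 59.0 h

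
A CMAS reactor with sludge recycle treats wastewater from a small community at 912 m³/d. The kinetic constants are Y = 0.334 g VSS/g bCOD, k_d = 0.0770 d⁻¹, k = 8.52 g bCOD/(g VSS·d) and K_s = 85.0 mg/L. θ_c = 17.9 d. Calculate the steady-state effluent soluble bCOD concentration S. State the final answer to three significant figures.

From the Monod/SRT balance for a CMAS, S = K_s·(1+k_d θ_c)/[θ_c·(Y k − k_d) − 1] = 85.0 × (1 + 0.0770 × 17.9) / [17.9 × (0.334 × 8.52 − 0.0770) − 1] = 202.2 / 48.56 = 4.163 mg/L.

S ≈ 4.16 mg/L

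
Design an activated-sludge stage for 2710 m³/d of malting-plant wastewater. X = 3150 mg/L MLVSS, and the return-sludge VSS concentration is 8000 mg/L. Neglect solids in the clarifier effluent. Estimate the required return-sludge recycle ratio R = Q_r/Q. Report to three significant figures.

R ≈ 0.649

R = Q_r/Q = X/(X_r − X) = 3150 / (8000 − 3150) = 0.6495.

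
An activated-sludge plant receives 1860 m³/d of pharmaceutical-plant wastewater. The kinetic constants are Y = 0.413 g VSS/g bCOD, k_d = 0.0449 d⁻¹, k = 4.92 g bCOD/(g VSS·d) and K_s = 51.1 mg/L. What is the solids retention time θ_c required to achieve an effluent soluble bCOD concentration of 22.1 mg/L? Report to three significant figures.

θ_c ≈ 1.76 d

At the target effluent, Y k S/(K_s+S) = 0.413×4.92×22.1/73.20 = 0.6135 d⁻¹.
1/θ_c = 0.6135 − 0.0449 = 0.5686 d⁻¹, so θ_c = 1.759 d.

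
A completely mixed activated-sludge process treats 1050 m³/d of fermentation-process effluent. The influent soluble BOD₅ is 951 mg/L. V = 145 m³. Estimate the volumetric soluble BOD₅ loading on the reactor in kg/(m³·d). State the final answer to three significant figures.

L_v ≈ 6.89 kg soluble BOD₅/(m³·d)

Applied soluble BOD₅ load per unit volume = Q·S₀/V = (1050 × 951/1000)/145.0 = 6.887 kg soluble BOD₅·m⁻³·d⁻¹.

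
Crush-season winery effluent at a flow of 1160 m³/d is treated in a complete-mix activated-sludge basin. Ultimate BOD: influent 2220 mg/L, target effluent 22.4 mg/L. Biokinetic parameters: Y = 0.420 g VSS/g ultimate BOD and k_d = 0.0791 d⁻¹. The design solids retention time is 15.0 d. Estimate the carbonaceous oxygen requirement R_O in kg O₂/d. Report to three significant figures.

The observed yield is Y_obs = Y/(1 + k_d·θ_c) = 0.420 / (1 + 0.0791 × 15.0) = 0.420 / 2.187 = 0.1921 g VSS per g ultimate BOD removed.
Substrate removed = Q·(S₀ − S) = 1160 m³/d × (2220 − 22.4) g/m³ = 2.55×10^6 g/d = 2549 kg/d.
P_X = Y_obs·Q·(S₀ − S) = 0.1921 × 2549 = 489.7 kg VSS/d.
Carbonaceous O₂ demand = substrate oxidised − cell-mass equivalent = 2549 − 1.42 × 489.7 = 1854 kg O₂/d.

R_O ≈ 1850 kg O₂/d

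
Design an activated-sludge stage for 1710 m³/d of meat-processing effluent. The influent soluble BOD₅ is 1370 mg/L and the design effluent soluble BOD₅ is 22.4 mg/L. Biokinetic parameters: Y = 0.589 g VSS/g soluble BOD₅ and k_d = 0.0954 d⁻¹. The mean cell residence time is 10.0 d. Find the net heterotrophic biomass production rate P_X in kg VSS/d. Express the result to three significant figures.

P_X ≈ 695 kg VSS/d

Y_obs = Y / (1 + k_d θ_c) = 0.589 / (1 + 0.0954 × 10.0) = 0.589 / 1.954 = 0.3014.
Substrate removed = Q·(S₀ − S) = 1710 m³/d × (1370 − 22.4) g/m³ = 2.3×10^6 g/d = 2304 kg/d.
P_X = Y_obs · Q(S₀ − S) = 0.3014 × 2304 = 694.6 kg VSS/d.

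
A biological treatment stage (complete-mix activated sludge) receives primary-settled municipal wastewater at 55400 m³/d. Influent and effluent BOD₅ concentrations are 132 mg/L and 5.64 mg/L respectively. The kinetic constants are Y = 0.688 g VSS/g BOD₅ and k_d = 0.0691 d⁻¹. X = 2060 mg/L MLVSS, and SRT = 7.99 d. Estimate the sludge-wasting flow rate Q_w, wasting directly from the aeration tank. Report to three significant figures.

Q_w ≈ 1510 m³/d

From the SRT design equation V = Y Q (S₀−S) θ_c / [X (1 + k_d θ_c)] = 0.688 × 55400 × (132 − 5.64) × 7.99 / [2060 × (1 + 0.0691 × 7.99)] = 3.85×10^7 / 3197 = 12036 m³.
With mixed-liquor wasting, θ_c = V/Q_w, so Q_w = V/θ_c = 12036/7.99 = 1506 m³/d.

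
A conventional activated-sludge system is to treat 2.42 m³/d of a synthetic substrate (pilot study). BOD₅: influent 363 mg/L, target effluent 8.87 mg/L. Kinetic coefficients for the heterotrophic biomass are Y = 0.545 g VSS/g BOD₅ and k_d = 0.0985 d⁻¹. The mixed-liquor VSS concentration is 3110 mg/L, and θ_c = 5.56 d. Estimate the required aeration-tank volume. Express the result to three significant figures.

V ≈ 0.540 m³

Steady-state biomass mass balance: V·X·(1 + k_d·θ_c) = Y·Q·(S₀ − S)·θ_c, so V = 0.545 × 2.42 × (363 − 8.87) × 5.56 / [3110 × (1 + 0.0985 × 5.56)] = 2.6×10^3 / 4813 = 0.5395 m³.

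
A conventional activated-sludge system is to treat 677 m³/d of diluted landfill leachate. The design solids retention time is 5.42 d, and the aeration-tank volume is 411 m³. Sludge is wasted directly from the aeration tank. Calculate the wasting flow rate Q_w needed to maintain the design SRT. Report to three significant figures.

Q_w ≈ 75.8 m³/d

Wasting from the aeration tank: Q_w = V / θ_c = 411.0 / 5.42 = 75.83 m³/d.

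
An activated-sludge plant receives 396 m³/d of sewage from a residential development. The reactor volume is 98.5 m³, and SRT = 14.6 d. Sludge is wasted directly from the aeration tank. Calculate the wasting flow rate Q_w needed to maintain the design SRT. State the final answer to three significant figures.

Q_w ≈ 6.75 m³/d

For wasting at MLVSS concentration, Q_w = V/θ_c = 98.50/14.6 = 6.747 m³/d.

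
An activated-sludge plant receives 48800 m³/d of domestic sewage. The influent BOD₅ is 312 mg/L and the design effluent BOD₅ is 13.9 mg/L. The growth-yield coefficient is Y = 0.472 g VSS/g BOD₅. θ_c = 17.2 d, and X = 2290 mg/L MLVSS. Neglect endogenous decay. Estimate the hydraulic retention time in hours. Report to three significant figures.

Biomass mass balance (decay neglected): V·X = Y·Q·(S₀ − S)·θ_c, so V = 0.472 × 48800 × (312 − 13.9) × 17.2 / 2290 = 51572 m³.
HRT = V/Q = 51572 m³ / 48800 m³·d⁻¹ = 1.057 d × 24 = 25.36 h.

τ ≈ 25.4 h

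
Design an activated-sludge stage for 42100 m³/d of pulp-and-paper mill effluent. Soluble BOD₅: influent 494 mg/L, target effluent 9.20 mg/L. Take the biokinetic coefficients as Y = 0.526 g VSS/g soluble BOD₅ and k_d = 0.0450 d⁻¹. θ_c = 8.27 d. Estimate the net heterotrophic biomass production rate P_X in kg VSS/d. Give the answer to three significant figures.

Observed yield with endogenous decay: Y_obs = Y / (1 + k_d·θ_c) = 0.526 / (1 + 0.0450 × 8.27) = 0.526 / 1.372 = 0.3833 g VSS/g soluble BOD₅.
Substrate removed = Q·(S₀ − S) = 42100 m³/d × (494 − 9.20) g/m³ = 2.04×10^7 g/d = 20410 kg/d.
P_X = Y_obs · Q(S₀ − S) = 0.3833 × 20410 = 7824 kg VSS/d.

P_X ≈ 7820 kg VSS/d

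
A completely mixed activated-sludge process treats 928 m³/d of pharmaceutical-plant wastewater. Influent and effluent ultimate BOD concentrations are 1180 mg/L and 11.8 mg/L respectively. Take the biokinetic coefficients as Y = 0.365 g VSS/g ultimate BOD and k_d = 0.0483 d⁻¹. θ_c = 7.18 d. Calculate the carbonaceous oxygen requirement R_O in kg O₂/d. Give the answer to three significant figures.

Y_obs = Y / (1 + k_d θ_c) = 0.365 / (1 + 0.0483 × 7.18) = 0.365 / 1.347 = 0.2710.
Substrate removed = Q·(S₀ − S) = 928 m³/d × (1180 − 11.8) g/m³ = 1.08×10^6 g/d = 1084 kg/d.
Biomass synthesised: P_X = Y_obs × 1084 = 293.8 kg VSS/d.
R_O = Q·ΔS − 1.42 P_X = 1084 − 417.2 = 666.9 kg O₂/d.

R_O ≈ 667 kg O₂/d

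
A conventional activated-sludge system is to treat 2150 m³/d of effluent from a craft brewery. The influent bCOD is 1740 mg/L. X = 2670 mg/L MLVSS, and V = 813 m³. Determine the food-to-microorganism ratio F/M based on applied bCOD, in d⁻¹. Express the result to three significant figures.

F/M ≈ 1.72 d⁻¹

Food-to-microorganism ratio F/M = Q S₀ / (V X) = 2150 × 1740 / (813.0 × 2670) = 1.723 d⁻¹.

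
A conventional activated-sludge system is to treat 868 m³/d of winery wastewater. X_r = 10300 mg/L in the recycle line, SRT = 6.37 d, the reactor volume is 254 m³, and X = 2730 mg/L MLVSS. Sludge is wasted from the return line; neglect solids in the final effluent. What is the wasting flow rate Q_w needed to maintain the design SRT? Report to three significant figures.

Q_w ≈ 10.6 m³/d

Q_w = (V·X)/(θ_c X_r) = 254.0 × 2730 / (6.37 × 10300) = 10.57 m³/d.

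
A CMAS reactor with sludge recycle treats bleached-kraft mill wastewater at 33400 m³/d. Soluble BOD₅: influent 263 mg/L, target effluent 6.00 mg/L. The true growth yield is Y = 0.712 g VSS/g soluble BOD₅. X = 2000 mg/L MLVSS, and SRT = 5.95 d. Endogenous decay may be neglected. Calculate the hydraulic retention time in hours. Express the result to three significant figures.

τ ≈ 13.1 h

With k_d = 0 the design equation reduces to V = Y Q (S₀−S) θ_c / X = 0.712 × 33400 × (263 − 6.00) × 5.95 / 2000 = 18182 m³.
τ = V/Q = 18182/33400 = 0.5444 d, or 13.07 h.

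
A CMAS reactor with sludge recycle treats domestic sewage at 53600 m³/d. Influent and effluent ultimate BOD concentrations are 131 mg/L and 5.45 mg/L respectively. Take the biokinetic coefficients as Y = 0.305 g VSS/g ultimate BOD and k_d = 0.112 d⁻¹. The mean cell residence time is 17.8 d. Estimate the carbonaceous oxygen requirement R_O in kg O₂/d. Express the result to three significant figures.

R_O ≈ 5760 kg O₂/d

The observed yield is Y_obs = Y/(1 + k_d·θ_c) = 0.305 / (1 + 0.112 × 17.8) = 0.305 / 2.994 = 0.1019 g VSS per g ultimate BOD removed.
Mass of ultimate BOD removed per day: Q(S₀ − S) = 53600 × 125.5 g/m³ = 6729 kg/d.
P_X = Y_obs·Q·(S₀ − S) = 0.1019 × 6729 = 685.6 kg VSS/d.
R_O = Q·ΔS − 1.42 P_X = 6729 − 973.6 = 5756 kg O₂/d.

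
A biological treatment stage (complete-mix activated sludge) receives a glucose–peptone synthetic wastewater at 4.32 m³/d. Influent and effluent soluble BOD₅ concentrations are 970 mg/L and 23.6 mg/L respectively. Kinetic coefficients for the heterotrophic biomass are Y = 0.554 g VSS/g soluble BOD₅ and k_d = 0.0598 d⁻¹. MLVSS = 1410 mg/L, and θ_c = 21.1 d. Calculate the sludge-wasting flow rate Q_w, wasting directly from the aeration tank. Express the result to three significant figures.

Q_w ≈ 0.710 m³/d

Rearranging the biomass balance for a CMAS with decay, V = Y·Q·ΔS·θ_c / [X·(1+k_d θ_c)] = 0.554 × 4.32 × (970 − 23.6) × 21.1 / [1410 × (1 + 0.0598 × 21.1)] = 4.78×10^4 / 3189 = 14.99 m³.
Wasting from the aeration tank: Q_w = V / θ_c = 14.99 / 21.1 = 0.7102 m³/d.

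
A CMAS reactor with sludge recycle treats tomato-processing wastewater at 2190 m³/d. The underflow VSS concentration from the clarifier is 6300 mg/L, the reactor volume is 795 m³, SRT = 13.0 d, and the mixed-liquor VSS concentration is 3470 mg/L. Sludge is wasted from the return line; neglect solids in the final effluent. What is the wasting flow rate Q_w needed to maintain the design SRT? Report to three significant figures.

θ_c = V·X/(Q_w·X_r) when wasting from the recycle, so Q_w = V·X/(θ_c·X_r) = 795.0 × 3470 / (13.0 × 6300) = 33.68 m³/d.

Q_w ≈ 33.7 m³/d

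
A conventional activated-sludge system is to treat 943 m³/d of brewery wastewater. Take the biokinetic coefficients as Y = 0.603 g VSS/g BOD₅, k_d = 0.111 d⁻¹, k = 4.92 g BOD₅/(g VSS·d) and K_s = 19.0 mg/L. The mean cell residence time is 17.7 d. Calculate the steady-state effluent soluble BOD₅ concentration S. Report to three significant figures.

S ≈ 1.14 mg/L

From the Monod/SRT balance for a CMAS, S = K_s·(1+k_d θ_c)/[θ_c·(Y k − k_d) − 1] = 19.0 × (1 + 0.111 × 17.7) / [17.7 × (0.603 × 4.92 − 0.111) − 1] = 56.33 / 49.55 = 1.137 mg/L.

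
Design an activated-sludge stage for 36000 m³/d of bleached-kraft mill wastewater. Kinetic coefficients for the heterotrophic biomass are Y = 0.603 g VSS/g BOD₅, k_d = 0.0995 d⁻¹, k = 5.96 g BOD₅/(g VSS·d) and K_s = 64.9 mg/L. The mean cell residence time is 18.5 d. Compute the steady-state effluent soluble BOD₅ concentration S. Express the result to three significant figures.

For a completely mixed reactor with recycle the Lawrence–McCarty relation gives S = K_s·(1 + k_d·θ_c) / [θ_c·(Y·k − k_d) − 1] = 64.9 × (1 + 0.0995 × 18.5) / [18.5 × (0.603 × 5.96 − 0.0995) − 1] = 184.4 / 63.65 = 2.897 mg/L.

S ≈ 2.90 mg/L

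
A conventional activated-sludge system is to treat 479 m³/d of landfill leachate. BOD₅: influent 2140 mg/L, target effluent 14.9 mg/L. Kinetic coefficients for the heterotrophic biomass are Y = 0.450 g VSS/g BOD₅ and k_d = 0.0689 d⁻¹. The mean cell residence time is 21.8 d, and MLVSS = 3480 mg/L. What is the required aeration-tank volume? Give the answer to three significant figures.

V ≈ 1150 m³

Rearranging the biomass balance for a CMAS with decay, V = Y·Q·ΔS·θ_c / [X·(1+k_d θ_c)] = 0.450 × 479 × (2140 − 14.9) × 21.8 / [3480 × (1 + 0.0689 × 21.8)] = 9.99×10^6 / 8707 = 1147 m³.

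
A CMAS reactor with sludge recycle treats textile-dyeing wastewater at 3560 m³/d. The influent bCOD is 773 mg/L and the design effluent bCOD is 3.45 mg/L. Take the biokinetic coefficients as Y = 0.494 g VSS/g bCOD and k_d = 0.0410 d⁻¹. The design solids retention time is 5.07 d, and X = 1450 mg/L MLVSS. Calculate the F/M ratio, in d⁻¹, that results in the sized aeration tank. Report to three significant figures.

F/M ≈ 0.484 d⁻¹

From the SRT design equation V = Y Q (S₀−S) θ_c / [X (1 + k_d θ_c)] = 0.494 × 3560 × (773 − 3.45) × 5.07 / [1450 × (1 + 0.0410 × 5.07)] = 6.86×10^6 / 1751 = 3918 m³.
F/M = Q·S₀ / (V·X) = 3560 × 773 / (3918 × 1450) = 0.4844 g bCOD·(g VSS·d)⁻¹.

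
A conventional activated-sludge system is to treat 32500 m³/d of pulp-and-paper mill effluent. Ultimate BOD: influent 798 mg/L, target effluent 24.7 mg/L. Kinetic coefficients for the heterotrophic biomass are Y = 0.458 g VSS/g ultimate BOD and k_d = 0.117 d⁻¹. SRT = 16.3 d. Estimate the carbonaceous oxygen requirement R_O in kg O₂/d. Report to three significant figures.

Observed yield with endogenous decay: Y_obs = Y / (1 + k_d·θ_c) = 0.458 / (1 + 0.117 × 16.3) = 0.458 / 2.907 = 0.1575 g VSS/g ultimate BOD.
Substrate removed = Q·(S₀ − S) = 32500 m³/d × (798 − 24.7) g/m³ = 2.51×10^7 g/d = 25132 kg/d.
Biomass synthesised: P_X = Y_obs × 25132 = 3959 kg VSS/d.
R_O = Q·ΔS − 1.42 P_X = 25132 − 5622 = 19510 kg O₂/d.

R_O ≈ 19500 kg O₂/d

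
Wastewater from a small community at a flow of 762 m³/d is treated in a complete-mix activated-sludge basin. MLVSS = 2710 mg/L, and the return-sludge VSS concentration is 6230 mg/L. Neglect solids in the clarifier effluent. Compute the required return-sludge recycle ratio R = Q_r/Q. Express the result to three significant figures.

Mass balance around the secondary clarifier (neglecting effluent solids): R = X / (X_r − X) = 2710 / (6230 − 2710) = 0.7699.

R ≈ 0.770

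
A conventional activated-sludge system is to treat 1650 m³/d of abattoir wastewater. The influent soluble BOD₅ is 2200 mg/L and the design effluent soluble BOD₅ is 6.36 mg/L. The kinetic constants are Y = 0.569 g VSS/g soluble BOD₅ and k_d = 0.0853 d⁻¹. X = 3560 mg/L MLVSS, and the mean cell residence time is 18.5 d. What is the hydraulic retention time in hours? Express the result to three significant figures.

τ ≈ 60.4 h

From the SRT design equation V = Y Q (S₀−S) θ_c / [X (1 + k_d θ_c)] = 0.569 × 1650 × (2200 − 6.36) × 18.5 / [3560 × (1 + 0.0853 × 18.5)] = 3.81×10^7 / 9178 = 4151 m³.
HRT = V/Q = 4151 m³ / 1650 m³·d⁻¹ = 2.516 d × 24 = 60.38 h.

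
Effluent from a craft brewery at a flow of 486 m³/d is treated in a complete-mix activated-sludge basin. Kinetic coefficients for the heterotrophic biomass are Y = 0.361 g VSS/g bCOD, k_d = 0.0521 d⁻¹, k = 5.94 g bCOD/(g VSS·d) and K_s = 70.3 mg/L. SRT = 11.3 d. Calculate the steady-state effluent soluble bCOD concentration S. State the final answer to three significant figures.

S ≈ 4.93 mg/L

For a completely mixed reactor with recycle the Lawrence–McCarty relation gives S = K_s·(1 + k_d·θ_c) / [θ_c·(Y·k − k_d) − 1] = 70.3 × (1 + 0.0521 × 11.3) / [11.3 × (0.361 × 5.94 − 0.0521) − 1] = 111.7 / 22.64 = 4.933 mg/L.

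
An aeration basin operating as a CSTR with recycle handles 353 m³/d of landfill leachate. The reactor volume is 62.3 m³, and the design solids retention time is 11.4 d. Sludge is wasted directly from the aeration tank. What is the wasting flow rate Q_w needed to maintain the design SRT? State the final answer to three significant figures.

Q_w ≈ 5.46 m³/d

Wasting from the aeration tank: Q_w = V / θ_c = 62.30 / 11.4 = 5.465 m³/d.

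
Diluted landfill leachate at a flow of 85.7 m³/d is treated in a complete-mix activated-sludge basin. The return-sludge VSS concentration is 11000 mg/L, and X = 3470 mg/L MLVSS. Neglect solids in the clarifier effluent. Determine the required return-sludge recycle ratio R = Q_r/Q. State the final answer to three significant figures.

Solids balance on the clarifier gives (1+R)X = R·X_r, so R = X/(X_r − X) = 3470 / (11000 − 3470) = 0.4608.

R ≈ 0.461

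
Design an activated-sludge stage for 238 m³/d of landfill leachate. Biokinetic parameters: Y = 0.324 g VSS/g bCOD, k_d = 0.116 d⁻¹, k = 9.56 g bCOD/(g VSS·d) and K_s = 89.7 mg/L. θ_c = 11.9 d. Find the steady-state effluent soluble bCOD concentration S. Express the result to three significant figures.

S ≈ 6.19 mg/L

Effluent substrate depends only on kinetics and SRT: S = K_s(1 + k_d θ_c) / [θ_c(Yk − k_d) − 1] = 89.7 × (1 + 0.116 × 11.9) / [11.9 × (0.324 × 9.56 − 0.116) − 1] = 213.5 / 34.48 = 6.193 mg/L.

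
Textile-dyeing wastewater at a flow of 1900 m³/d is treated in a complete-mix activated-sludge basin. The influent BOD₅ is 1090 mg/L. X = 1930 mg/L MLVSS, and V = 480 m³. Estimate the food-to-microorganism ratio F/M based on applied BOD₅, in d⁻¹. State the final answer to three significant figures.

F/M ≈ 2.24 d⁻¹

F/M = Q·S₀ / (V·X) = 1900 × 1090 / (480.0 × 1930) = 2.236 g BOD₅·(g VSS·d)⁻¹.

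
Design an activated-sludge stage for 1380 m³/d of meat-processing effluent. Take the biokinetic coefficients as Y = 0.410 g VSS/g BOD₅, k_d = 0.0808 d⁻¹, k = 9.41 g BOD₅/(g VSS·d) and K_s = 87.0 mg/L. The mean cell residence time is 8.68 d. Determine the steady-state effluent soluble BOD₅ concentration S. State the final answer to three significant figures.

Effluent substrate depends only on kinetics and SRT: S = K_s(1 + k_d θ_c) / [θ_c(Yk − k_d) − 1] = 87.0 × (1 + 0.0808 × 8.68) / [8.68 × (0.410 × 9.41 − 0.0808) − 1] = 148.0 / 31.79 = 4.657 mg/L.

S ≈ 4.66 mg/L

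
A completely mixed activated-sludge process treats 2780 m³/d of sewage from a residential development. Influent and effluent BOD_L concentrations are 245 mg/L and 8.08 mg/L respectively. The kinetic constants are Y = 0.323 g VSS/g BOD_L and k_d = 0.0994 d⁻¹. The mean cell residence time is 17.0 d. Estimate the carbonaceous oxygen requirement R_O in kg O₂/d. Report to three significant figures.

R_O ≈ 546 kg O₂/d

Correct the yield for decay: Y_obs = Y/(1 + k_d θ_c) = 0.323 / (1 + 0.0994 × 17.0) = 0.323 / 2.690 = 0.1201.
Q·(S₀ − S) = 2780 × (245 − 8.08) × 10⁻³ = 658.6 kg/d removed.
Biomass synthesised: P_X = Y_obs × 658.6 = 79.09 kg VSS/d.
R_O = Q·(S₀ − S) − 1.42·P_X = 658.6 − 1.42 × 79.09 = 546.3 kg O₂/d.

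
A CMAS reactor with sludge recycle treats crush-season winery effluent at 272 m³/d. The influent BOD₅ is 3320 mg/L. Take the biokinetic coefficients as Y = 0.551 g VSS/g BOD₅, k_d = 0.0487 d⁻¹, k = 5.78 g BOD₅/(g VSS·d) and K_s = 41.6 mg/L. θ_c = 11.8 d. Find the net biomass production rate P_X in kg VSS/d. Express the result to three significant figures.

For a completely mixed reactor with recycle the Lawrence–McCarty relation gives S = K_s·(1 + k_d·θ_c) / [θ_c·(Y·k − k_d) − 1] = 41.6 × (1 + 0.0487 × 11.8) / [11.8 × (0.551 × 5.78 − 0.0487) − 1] = 65.51 / 36.01 = 1.819 mg/L.
Observed yield with endogenous decay: Y_obs = Y / (1 + k_d·θ_c) = 0.551 / (1 + 0.0487 × 11.8) = 0.551 / 1.575 = 0.3499 g VSS/g BOD₅.
Mass of BOD₅ removed per day: Q(S₀ − S) = 272 × 3318 g/m³ = 902.5 kg/d.
P_X = Y_obs · Q(S₀ − S) = 0.3499 × 902.5 = 315.8 kg VSS/d.

P_X ≈ 316 kg VSS/d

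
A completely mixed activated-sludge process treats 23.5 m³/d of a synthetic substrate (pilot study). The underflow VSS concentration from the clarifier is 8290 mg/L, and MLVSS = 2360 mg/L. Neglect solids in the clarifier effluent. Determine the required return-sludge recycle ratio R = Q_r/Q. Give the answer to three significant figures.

R ≈ 0.398

R = Q_r/Q = X/(X_r − X) = 2360 / (8290 − 2360) = 0.3980.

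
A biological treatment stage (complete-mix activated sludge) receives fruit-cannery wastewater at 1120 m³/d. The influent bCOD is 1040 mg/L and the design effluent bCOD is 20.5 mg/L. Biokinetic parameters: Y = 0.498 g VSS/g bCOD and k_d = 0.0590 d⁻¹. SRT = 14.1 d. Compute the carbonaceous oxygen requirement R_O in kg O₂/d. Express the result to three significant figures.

Y_obs = Y / (1 + k_d θ_c) = 0.498 / (1 + 0.0590 × 14.1) = 0.498 / 1.832 = 0.2718.
Mass of bCOD removed per day: Q(S₀ − S) = 1120 × 1020 g/m³ = 1142 kg/d.
Net sludge production P_X = 0.2718 × 1142 = 310.4 kg VSS/d.
Carbonaceous O₂ demand = substrate oxidised − cell-mass equivalent = 1142 − 1.42 × 310.4 = 701.1 kg O₂/d.

R_O ≈ 701 kg O₂/d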